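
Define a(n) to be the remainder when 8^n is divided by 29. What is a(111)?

Listing terms: a(0) = 1; a(1) = 8; a(2) = 6; a(3) = 19; a(4) = 7; a(5) = 27; a(6) = 13; a(7) = 17; a(8) = 20; a(9) = 15; a(10) = 4; a(11) = 3; a(12) = 24; a(13) = 18; a(14) = 28; a(15) = 21; a(16) = 23; a(17) = 10; a(18) = 22; a(19) = 2; a(20) = 16; a(21) = 12; a(22) = 9; a(23) = 14; a(24) = 25; a(25) = 26; a(26) = 5; a(27) = 11; a(28) = 1.
Since a(28) = a(0) = 1, the sequence is periodic with period 28.
(111 - 0) mod 28 = 27, so a(111) = a(27) = 11.

11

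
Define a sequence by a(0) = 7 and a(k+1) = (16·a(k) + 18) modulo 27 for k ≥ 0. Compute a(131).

a(0) = 7,  a(1) = 22,  a(2) = 19,  a(3) = 25,  a(4) = 13,  a(5) = 10,  a(6) = 16,  a(7) = 4,  a(8) = 1,  a(9) = 7.
The sequence repeats with period 9.
So a(131) = a(0 + ((131-0) mod 9)) = a(5) = 10.

10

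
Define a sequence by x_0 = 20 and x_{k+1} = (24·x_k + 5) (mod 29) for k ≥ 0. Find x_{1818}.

19

x_0 = 20,  x_1 = 21,  x_2 = 16,  x_3 = 12,  x_4 = 3,  x_5 = 19,  x_6 = 26,  x_7 = 20.
The sequence repeats with period 7.
(1818 - 0) mod 7 = 5, so x_{1818} = x_5 = 19.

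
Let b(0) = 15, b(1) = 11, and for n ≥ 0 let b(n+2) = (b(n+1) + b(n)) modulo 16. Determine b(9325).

b(0) = 15,  b(1) = 11,  b(2) = 10,  b(3) = 5,  b(4) = 15,  b(5) = 4,  b(6) = 3,  b(7) = 7,  b(8) = 10,  b(9) = 1,  b(10) = 11,  b(11) = 12,  b(12) = 7,  b(13) = 3,  b(14) = 10,  b(15) = 13,  b(16) = 7,  b(17) = 4,  b(18) = 11,  b(19) = 15,  b(20) = 10,  b(21) = 9,  b(22) = 3,  b(23) = 12,  b(24) = 15,  b(25) = 11.
Since (b(24), b(25)) = (b(0), b(1)) = (15, 11) (two consecutive terms determine the rest), the sequence is periodic with period 24.
(9325 - 0) mod 24 = 13, so b(9325) = b(13) = 3.

3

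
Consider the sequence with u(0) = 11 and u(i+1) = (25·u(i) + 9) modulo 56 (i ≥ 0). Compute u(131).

46

u(0) = 11; u(1) = 4; u(2) = 53; u(3) = 46; u(4) = 39; u(5) = 32; u(6) = 25; u(7) = 18; u(8) = 11.
Since u(8) = u(0) = 11, the sequence is periodic with period 8.
(131 - 0) mod 8 = 3, so u(131) = u(3) = 46.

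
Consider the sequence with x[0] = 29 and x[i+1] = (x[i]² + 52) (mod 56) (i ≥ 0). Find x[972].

21

Computing terms: x[0] = 29; x[1] = 53; x[2] = 5; x[3] = 21; x[4] = 45; x[5] = 5.
Since x[5] = x[2] = 5, the sequence is eventually periodic: after a pre-period of length 2 it cycles with period 3.
For i ≥ 2, x[i] depends only on (i - 2) mod 3. (972 - 2) mod 3 = 1, so x[972] = x[3] = 21.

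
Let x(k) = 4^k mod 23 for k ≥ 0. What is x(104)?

12

Computing terms: x(0) = 1, x(1) = 4, x(2) = 16, x(3) = 18, x(4) = 3, x(5) = 12, x(6) = 2, x(7) = 8, x(8) = 9, x(9) = 13, x(10) = 6, x(11) = 1.
Since x(11) = x(0) = 1, the sequence is periodic with period 11.
(104 - 0) mod 11 = 5, so x(104) = x(5) = 12.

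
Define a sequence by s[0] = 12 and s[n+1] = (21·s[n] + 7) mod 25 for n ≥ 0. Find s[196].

24

Computing terms: s[0] = 12,  s[1] = 9,  s[2] = 21,  s[3] = 23,  s[4] = 15,  s[5] = 22,  s[6] = 19,  s[7] = 6,  s[8] = 8,  s[9] = 0,  s[10] = 7,  s[11] = 4,  s[12] = 16,  s[13] = 18,  s[14] = 10,  s[15] = 17,  s[16] = 14,  s[17] = 1,  s[18] = 3,  s[19] = 20,  s[20] = 2,  s[21] = 24,  s[22] = 11,  s[23] = 13,  s[24] = 5,  s[25] = 12.
The sequence repeats with period 25.
So s[196] = s[0 + ((196-0) mod 25)] = s[21] = 24.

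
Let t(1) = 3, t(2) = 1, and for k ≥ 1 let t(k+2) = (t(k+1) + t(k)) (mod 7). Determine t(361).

Listing terms: t(1) = 3,  t(2) = 1,  t(3) = 4,  t(4) = 5,  t(5) = 2,  t(6) = 0,  t(7) = 2,  t(8) = 2,  t(9) = 4,  t(10) = 6,  t(11) = 3,  t(12) = 2,  t(13) = 5,  t(14) = 0,  t(15) = 5,  t(16) = 5,  t(17) = 3,  t(18) = 1.
The sequence repeats with period 16.
(361 - 1) mod 16 = 8, so t(361) = t(9) = 4.

4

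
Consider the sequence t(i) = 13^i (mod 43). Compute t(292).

Computing terms: t(1) = 13; t(2) = 40; t(3) = 4; t(4) = 9; t(5) = 31; t(6) = 16; t(7) = 36; t(8) = 38; t(9) = 21; t(10) = 15; t(11) = 23; t(12) = 41; t(13) = 17; t(14) = 6; t(15) = 35; t(16) = 25; t(17) = 24; t(18) = 11; t(19) = 14; t(20) = 10; t(21) = 1; t(22) = 13.
The sequence repeats with period 21.
So t(292) = t(1 + ((292-1) mod 21)) = t(19) = 14.

14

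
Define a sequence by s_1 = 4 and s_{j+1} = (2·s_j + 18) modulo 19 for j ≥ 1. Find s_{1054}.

17

Listing terms: s_1 = 4; s_2 = 7; s_3 = 13; s_4 = 6; s_5 = 11; s_6 = 2; s_7 = 3; s_8 = 5; s_9 = 9; s_{10} = 17; s_{11} = 14; s_{12} = 8; s_{13} = 15; s_{14} = 10; s_{15} = 0; s_{16} = 18; s_{17} = 16; s_{18} = 12; s_{19} = 4.
Since s_{19} = s_1 = 4, the sequence is periodic with period 18.
(1054 - 1) mod 18 = 9, so s_{1054} = s_{10} = 17.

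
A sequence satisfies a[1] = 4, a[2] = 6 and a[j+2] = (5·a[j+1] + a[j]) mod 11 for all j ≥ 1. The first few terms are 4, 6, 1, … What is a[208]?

Listing terms: a[1] = 4,  a[2] = 6,  a[3] = 1,  a[4] = 0,  a[5] = 1,  a[6] = 5,  a[7] = 4,  a[8] = 3,  a[9] = 8,  a[10] = 10,  a[11] = 3,  a[12] = 3,  a[13] = 7,  a[14] = 5,  a[15] = 10,  a[16] = 0,  a[17] = 10,  a[18] = 6,  a[19] = 7,  a[20] = 8,  a[21] = 3,  a[22] = 1,  a[23] = 8,  a[24] = 8,  a[25] = 4,  a[26] = 6.
Since (a[25], a[26]) = (a[1], a[2]) = (4, 6) (two consecutive terms determine the rest), the sequence is periodic with period 24.
(208 - 1) mod 24 = 15, so a[208] = a[16] = 0.

0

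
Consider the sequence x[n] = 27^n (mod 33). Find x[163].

Listing terms: x[0] = 1; x[1] = 27; x[2] = 3; x[3] = 15; x[4] = 9; x[5] = 12; x[6] = 27.
Since x[6] = x[1] = 27, the sequence is eventually periodic: after a pre-period of length 1 it cycles with period 5.
For n ≥ 1, x[n] depends only on (n - 1) mod 5. (163 - 1) mod 5 = 2, so x[163] = x[3] = 15.

15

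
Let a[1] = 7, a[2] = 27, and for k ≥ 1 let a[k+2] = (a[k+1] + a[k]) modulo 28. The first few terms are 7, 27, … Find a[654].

12

We have a[1] = 7,  a[2] = 27,  a[3] = 6,  a[4] = 5,  a[5] = 11,  a[6] = 16,  a[7] = 27,  a[8] = 15,  a[9] = 14,  a[10] = 1,  a[11] = 15,  a[12] = 16,  a[13] = 3,  a[14] = 19,  a[15] = 22,  a[16] = 13,  a[17] = 7,  a[18] = 20,  a[19] = 27,  a[20] = 19,  a[21] = 18,  a[22] = 9,  a[23] = 27,  a[24] = 8,  a[25] = 7,  a[26] = 15,  a[27] = 22,  a[28] = 9,  a[29] = 3,  a[30] = 12,  a[31] = 15,  a[32] = 27,  a[33] = 14,  a[34] = 13,  a[35] = 27,  a[36] = 12,  a[37] = 11,  a[38] = 23,  a[39] = 6,  a[40] = 1,  a[41] = 7,  a[42] = 8,  a[43] = 15,  a[44] = 23,  a[45] = 10,  a[46] = 5,  a[47] = 15,  a[48] = 20,  a[49] = 7,  a[50] = 27.
The sequence repeats with period 48.
So a[654] = a[1 + ((654-1) mod 48)] = a[30] = 12.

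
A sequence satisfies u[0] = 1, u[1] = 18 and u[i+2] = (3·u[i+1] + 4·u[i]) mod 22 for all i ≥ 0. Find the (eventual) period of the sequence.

u[0] = 1; u[1] = 18; u[2] = 14; u[3] = 4; u[4] = 2; u[5] = 0; u[6] = 8; u[7] = 2; u[8] = 16; u[9] = 12; u[10] = 12; u[11] = 18; u[12] = 14.
Since (u[11], u[12]) = (u[1], u[2]) = (18, 14) (two consecutive terms determine the rest), the sequence is eventually periodic: after a pre-period of length 1 it cycles with period 10.

10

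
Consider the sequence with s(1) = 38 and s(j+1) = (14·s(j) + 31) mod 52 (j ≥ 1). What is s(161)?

s(1) = 38, s(2) = 43, s(3) = 9, s(4) = 1, s(5) = 45, s(6) = 37, s(7) = 29, s(8) = 21, s(9) = 13, s(10) = 5, s(11) = 49, s(12) = 41, s(13) = 33, s(14) = 25, s(15) = 17, s(16) = 9.
Since s(16) = s(3) = 9, the sequence is eventually periodic: after a pre-period of length 2 it cycles with period 13.
For j ≥ 3, s(j) depends only on (j - 3) mod 13. (161 - 3) mod 13 = 2, so s(161) = s(5) = 45.

45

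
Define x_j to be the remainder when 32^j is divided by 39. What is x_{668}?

x_1 = 32,  x_2 = 10,  x_3 = 8,  x_4 = 22,  x_5 = 2,  x_6 = 25,  x_7 = 20,  x_8 = 16,  x_9 = 5,  x_{10} = 4,  x_{11} = 11,  x_{12} = 1,  x_{13} = 32.
Since x_{13} = x_1 = 32, the sequence is periodic with period 12.
(668 - 1) mod 12 = 7, so x_{668} = x_8 = 16.

16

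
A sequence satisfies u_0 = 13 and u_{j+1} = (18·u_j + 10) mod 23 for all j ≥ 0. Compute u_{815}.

14

We have u_0 = 13, u_1 = 14, u_2 = 9, u_3 = 11, u_4 = 1, u_5 = 5, u_6 = 8, u_7 = 16, u_8 = 22, u_9 = 15, u_{10} = 4, u_{11} = 13.
The sequence repeats with period 11.
(815 - 0) mod 11 = 1, so u_{815} = u_1 = 14.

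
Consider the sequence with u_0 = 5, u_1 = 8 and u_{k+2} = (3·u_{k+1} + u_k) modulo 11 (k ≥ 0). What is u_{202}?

Listing terms: u_0 = 5,  u_1 = 8,  u_2 = 7,  u_3 = 7,  u_4 = 6,  u_5 = 3,  u_6 = 4,  u_7 = 4,  u_8 = 5,  u_9 = 8.
The sequence repeats with period 8.
(202 - 0) mod 8 = 2, so u_{202} = u_2 = 7.

7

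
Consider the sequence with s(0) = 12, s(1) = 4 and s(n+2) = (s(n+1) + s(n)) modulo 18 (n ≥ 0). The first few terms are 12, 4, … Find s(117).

Computing terms: s(0) = 12; s(1) = 4; s(2) = 16; s(3) = 2; s(4) = 0; s(5) = 2; s(6) = 2; s(7) = 4; s(8) = 6; s(9) = 10; s(10) = 16; s(11) = 8; s(12) = 6; s(13) = 14; s(14) = 2; s(15) = 16; s(16) = 0; s(17) = 16; s(18) = 16; s(19) = 14; s(20) = 12; s(21) = 8; s(22) = 2; s(23) = 10; s(24) = 12; s(25) = 4.
Since (s(24), s(25)) = (s(0), s(1)) = (12, 4) (two consecutive terms determine the rest), the sequence is periodic with period 24.
So s(117) = s(0 + ((117-0) mod 24)) = s(21) = 8.

8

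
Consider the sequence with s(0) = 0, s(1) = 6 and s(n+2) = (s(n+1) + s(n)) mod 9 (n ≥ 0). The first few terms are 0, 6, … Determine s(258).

Listing terms: s(0) = 0, s(1) = 6, s(2) = 6, s(3) = 3, s(4) = 0, s(5) = 3, s(6) = 3, s(7) = 6, s(8) = 0, s(9) = 6.
The sequence repeats with period 8.
(258 - 0) mod 8 = 2, so s(258) = s(2) = 6.

6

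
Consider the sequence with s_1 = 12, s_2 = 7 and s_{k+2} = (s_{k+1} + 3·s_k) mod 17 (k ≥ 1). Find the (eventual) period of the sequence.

We have s_1 = 12,  s_2 = 7,  s_3 = 9,  s_4 = 13,  s_5 = 6,  s_6 = 11,  s_7 = 12,  s_8 = 11,  s_9 = 13,  s_{10} = 12,  s_{11} = 0,  s_{12} = 2,  s_{13} = 2,  s_{14} = 8,  s_{15} = 14,  s_{16} = 4,  s_{17} = 12,  s_{18} = 7.
Since (s_{17}, s_{18}) = (s_1, s_2) = (12, 7) (two consecutive terms determine the rest), the sequence is periodic with period 16.

16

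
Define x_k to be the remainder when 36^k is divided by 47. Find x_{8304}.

36

Computing terms: x_1 = 36, x_2 = 27, x_3 = 32, x_4 = 24, x_5 = 18, x_6 = 37, x_7 = 16, x_8 = 12, x_9 = 9, x_{10} = 42, x_{11} = 8, x_{12} = 6, x_{13} = 28, x_{14} = 21, x_{15} = 4, x_{16} = 3, x_{17} = 14, x_{18} = 34, x_{19} = 2, x_{20} = 25, x_{21} = 7, x_{22} = 17, x_{23} = 1, x_{24} = 36.
The sequence repeats with period 23.
So x_{8304} = x_{1 + ((8304-1) mod 23)} = x_1 = 36.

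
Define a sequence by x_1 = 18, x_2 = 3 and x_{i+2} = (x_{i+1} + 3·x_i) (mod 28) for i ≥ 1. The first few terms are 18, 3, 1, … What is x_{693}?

5

Computing terms: x_1 = 18, x_2 = 3, x_3 = 1, x_4 = 10, x_5 = 13, x_6 = 15, x_7 = 26, x_8 = 15, x_9 = 9, x_{10} = 26, x_{11} = 25, x_{12} = 19, x_{13} = 10, x_{14} = 11, x_{15} = 13, x_{16} = 18, x_{17} = 1, x_{18} = 27, x_{19} = 2, x_{20} = 27, x_{21} = 5, x_{22} = 2, x_{23} = 17, x_{24} = 23, x_{25} = 18, x_{26} = 3.
Since (x_{25}, x_{26}) = (x_1, x_2) = (18, 3) (two consecutive terms determine the rest), the sequence is periodic with period 24.
So x_{693} = x_{1 + ((693-1) mod 24)} = x_{21} = 5.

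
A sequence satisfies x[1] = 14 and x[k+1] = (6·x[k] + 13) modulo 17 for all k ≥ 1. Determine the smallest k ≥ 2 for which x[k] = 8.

9

We have x[1] = 14,  x[2] = 12,  x[3] = 0,  x[4] = 13,  x[5] = 6,  x[6] = 15,  x[7] = 1,  x[8] = 2,  x[9] = 8,  x[10] = 10,  x[11] = 5,  x[12] = 9,  x[13] = 16,  x[14] = 7,  x[15] = 4,  x[16] = 3,  x[17] = 14.
The sequence repeats with period 16.
The value 8 first appears (with k ≥ 2) at x[9].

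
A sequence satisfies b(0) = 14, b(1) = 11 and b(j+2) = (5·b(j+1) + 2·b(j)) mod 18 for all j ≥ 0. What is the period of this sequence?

3

We have b(0) = 14, b(1) = 11, b(2) = 11, b(3) = 5, b(4) = 11, b(5) = 11.
Since (b(4), b(5)) = (b(1), b(2)) = (11, 11) (two consecutive terms determine the rest), the sequence is eventually periodic: after a pre-period of length 1 it cycles with period 3.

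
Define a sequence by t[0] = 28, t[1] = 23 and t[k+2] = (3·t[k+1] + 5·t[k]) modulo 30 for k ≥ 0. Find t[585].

8

Computing terms: t[0] = 28,  t[1] = 23,  t[2] = 29,  t[3] = 22,  t[4] = 1,  t[5] = 23,  t[6] = 14,  t[7] = 7,  t[8] = 1,  t[9] = 8,  t[10] = 29,  t[11] = 7,  t[12] = 16,  t[13] = 23,  t[14] = 29.
Since (t[13], t[14]) = (t[1], t[2]) = (23, 29) (two consecutive terms determine the rest), the sequence is eventually periodic: after a pre-period of length 1 it cycles with period 12.
For k ≥ 1, t[k] depends only on (k - 1) mod 12. (585 - 1) mod 12 = 8, so t[585] = t[9] = 8.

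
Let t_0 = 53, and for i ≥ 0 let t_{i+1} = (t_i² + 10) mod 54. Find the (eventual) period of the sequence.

t_0 = 53; t_1 = 11; t_2 = 23; t_3 = 53.
The sequence repeats with period 3.

3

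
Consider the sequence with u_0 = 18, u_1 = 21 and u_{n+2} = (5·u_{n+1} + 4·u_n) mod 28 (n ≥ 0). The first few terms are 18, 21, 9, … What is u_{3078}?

Computing terms: u_0 = 18, u_1 = 21, u_2 = 9, u_3 = 17, u_4 = 9, u_5 = 1, u_6 = 13, u_7 = 13, u_8 = 5, u_9 = 21, u_{10} = 13, u_{11} = 9, u_{12} = 13, u_{13} = 17, u_{14} = 25, u_{15} = 25, u_{16} = 1, u_{17} = 21, u_{18} = 25, u_{19} = 13, u_{20} = 25, u_{21} = 9, u_{22} = 5, u_{23} = 5, u_{24} = 17, u_{25} = 21, u_{26} = 5, u_{27} = 25, u_{28} = 5, u_{29} = 13, u_{30} = 1, u_{31} = 1, u_{32} = 9, u_{33} = 21, u_{34} = 1, u_{35} = 5, u_{36} = 1, u_{37} = 25, u_{38} = 17, u_{39} = 17, u_{40} = 13, u_{41} = 21, u_{42} = 17, u_{43} = 1, u_{44} = 17, u_{45} = 5, u_{46} = 9, u_{47} = 9, u_{48} = 25, u_{49} = 21, u_{50} = 9.
Since (u_{49}, u_{50}) = (u_1, u_2) = (21, 9) (two consecutive terms determine the rest), the sequence is eventually periodic: after a pre-period of length 1 it cycles with period 48.
For n ≥ 1, u_n depends only on (n - 1) mod 48. (3078 - 1) mod 48 = 5, so u_{3078} = u_6 = 13.

13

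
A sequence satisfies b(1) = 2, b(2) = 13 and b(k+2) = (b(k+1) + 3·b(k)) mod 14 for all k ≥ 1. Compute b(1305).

b(1) = 2; b(2) = 13; b(3) = 5; b(4) = 2; b(5) = 3; b(6) = 9; b(7) = 4; b(8) = 3; b(9) = 1; b(10) = 10; b(11) = 13; b(12) = 1; b(13) = 12; b(14) = 1; b(15) = 9; b(16) = 12; b(17) = 11; b(18) = 5; b(19) = 10; b(20) = 11; b(21) = 13; b(22) = 4; b(23) = 1; b(24) = 13; b(25) = 2; b(26) = 13.
Since (b(25), b(26)) = (b(1), b(2)) = (2, 13) (two consecutive terms determine the rest), the sequence is periodic with period 24.
(1305 - 1) mod 24 = 8, so b(1305) = b(9) = 1.

1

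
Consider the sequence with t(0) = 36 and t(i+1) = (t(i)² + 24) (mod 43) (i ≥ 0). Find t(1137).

Listing terms: t(0) = 36, t(1) = 30, t(2) = 21, t(3) = 35, t(4) = 2, t(5) = 28, t(6) = 34, t(7) = 19, t(8) = 41, t(9) = 28.
Since t(9) = t(5) = 28, the sequence is eventually periodic: after a pre-period of length 5 it cycles with period 4.
For i ≥ 5, t(i) depends only on (i - 5) mod 4. (1137 - 5) mod 4 = 0, so t(1137) = t(5) = 28.

28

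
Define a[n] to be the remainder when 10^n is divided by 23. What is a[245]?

a[0] = 1; a[1] = 10; a[2] = 8; a[3] = 11; a[4] = 18; a[5] = 19; a[6] = 6; a[7] = 14; a[8] = 2; a[9] = 20; a[10] = 16; a[11] = 22; a[12] = 13; a[13] = 15; a[14] = 12; a[15] = 5; a[16] = 4; a[17] = 17; a[18] = 9; a[19] = 21; a[20] = 3; a[21] = 7; a[22] = 1.
The sequence repeats with period 22.
So a[245] = a[0 + ((245-0) mod 22)] = a[3] = 11.

11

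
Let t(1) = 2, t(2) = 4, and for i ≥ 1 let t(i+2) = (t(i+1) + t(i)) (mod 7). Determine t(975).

Computing terms: t(1) = 2,  t(2) = 4,  t(3) = 6,  t(4) = 3,  t(5) = 2,  t(6) = 5,  t(7) = 0,  t(8) = 5,  t(9) = 5,  t(10) = 3,  t(11) = 1,  t(12) = 4,  t(13) = 5,  t(14) = 2,  t(15) = 0,  t(16) = 2,  t(17) = 2,  t(18) = 4.
Since (t(17), t(18)) = (t(1), t(2)) = (2, 4) (two consecutive terms determine the rest), the sequence is periodic with period 16.
So t(975) = t(1 + ((975-1) mod 16)) = t(15) = 0.

0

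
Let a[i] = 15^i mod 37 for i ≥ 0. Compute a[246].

Computing terms: a[0] = 1,  a[1] = 15,  a[2] = 3,  a[3] = 8,  a[4] = 9,  a[5] = 24,  a[6] = 27,  a[7] = 35,  a[8] = 7,  a[9] = 31,  a[10] = 21,  a[11] = 19,  a[12] = 26,  a[13] = 20,  a[14] = 4,  a[15] = 23,  a[16] = 12,  a[17] = 32,  a[18] = 36,  a[19] = 22,  a[20] = 34,  a[21] = 29,  a[22] = 28,  a[23] = 13,  a[24] = 10,  a[25] = 2,  a[26] = 30,  a[27] = 6,  a[28] = 16,  a[29] = 18,  a[30] = 11,  a[31] = 17,  a[32] = 33,  a[33] = 14,  a[34] = 25,  a[35] = 5,  a[36] = 1.
The sequence repeats with period 36.
(246 - 0) mod 36 = 30, so a[246] = a[30] = 11.

11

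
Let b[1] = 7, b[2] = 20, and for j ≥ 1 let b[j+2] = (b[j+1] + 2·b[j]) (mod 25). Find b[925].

17

We have b[1] = 7,  b[2] = 20,  b[3] = 9,  b[4] = 24,  b[5] = 17,  b[6] = 15,  b[7] = 24,  b[8] = 4,  b[9] = 2,  b[10] = 10,  b[11] = 14,  b[12] = 9,  b[13] = 12,  b[14] = 5,  b[15] = 4,  b[16] = 14,  b[17] = 22,  b[18] = 0,  b[19] = 19,  b[20] = 19,  b[21] = 7,  b[22] = 20.
The sequence repeats with period 20.
(925 - 1) mod 20 = 4, so b[925] = b[5] = 17.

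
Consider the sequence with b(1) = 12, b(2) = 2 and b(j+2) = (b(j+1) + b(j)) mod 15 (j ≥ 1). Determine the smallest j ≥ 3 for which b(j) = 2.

8

Listing terms: b(1) = 12, b(2) = 2, b(3) = 14, b(4) = 1, b(5) = 0, b(6) = 1, b(7) = 1, b(8) = 2, b(9) = 3, b(10) = 5, b(11) = 8, b(12) = 13, b(13) = 6, b(14) = 4, b(15) = 10, b(16) = 14, b(17) = 9, b(18) = 8, b(19) = 2, b(20) = 10, b(21) = 12, b(22) = 7, b(23) = 4, b(24) = 11, b(25) = 0, b(26) = 11, b(27) = 11, b(28) = 7, b(29) = 3, b(30) = 10, b(31) = 13, b(32) = 8, b(33) = 6, b(34) = 14, b(35) = 5, b(36) = 4, b(37) = 9, b(38) = 13, b(39) = 7, b(40) = 5, b(41) = 12, b(42) = 2.
Since (b(41), b(42)) = (b(1), b(2)) = (12, 2) (two consecutive terms determine the rest), the sequence is periodic with period 40.
The value 2 first appears (with j ≥ 3) at b(8).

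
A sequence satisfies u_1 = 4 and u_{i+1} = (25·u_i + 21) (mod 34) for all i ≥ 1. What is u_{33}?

We have u_1 = 4,  u_2 = 19,  u_3 = 20,  u_4 = 11,  u_5 = 24,  u_6 = 9,  u_7 = 8,  u_8 = 17,  u_9 = 4.
Since u_9 = u_1 = 4, the sequence is periodic with period 8.
(33 - 1) mod 8 = 0, so u_{33} = u_1 = 4.

4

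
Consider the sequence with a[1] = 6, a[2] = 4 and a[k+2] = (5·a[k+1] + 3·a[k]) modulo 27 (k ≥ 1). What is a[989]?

26

Listing terms: a[1] = 6, a[2] = 4, a[3] = 11, a[4] = 13, a[5] = 17, a[6] = 16, a[7] = 23, a[8] = 1, a[9] = 20, a[10] = 22, a[11] = 8, a[12] = 25, a[13] = 14, a[14] = 10, a[15] = 11, a[16] = 4, a[17] = 26, a[18] = 7, a[19] = 5, a[20] = 19, a[21] = 2, a[22] = 13, a[23] = 17.
Since (a[22], a[23]) = (a[4], a[5]) = (13, 17) (two consecutive terms determine the rest), the sequence is eventually periodic: after a pre-period of length 3 it cycles with period 18.
For k ≥ 4, a[k] depends only on (k - 4) mod 18. (989 - 4) mod 18 = 13, so a[989] = a[17] = 26.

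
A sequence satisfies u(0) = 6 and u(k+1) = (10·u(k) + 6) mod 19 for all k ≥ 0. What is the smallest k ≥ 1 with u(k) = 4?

11

Computing terms: u(0) = 6; u(1) = 9; u(2) = 1; u(3) = 16; u(4) = 14; u(5) = 13; u(6) = 3; u(7) = 17; u(8) = 5; u(9) = 18; u(10) = 15; u(11) = 4; u(12) = 8; u(13) = 10; u(14) = 11; u(15) = 2; u(16) = 7; u(17) = 0; u(18) = 6.
Since u(18) = u(0) = 6, the sequence is periodic with period 18.
The value 4 first appears (with k ≥ 1) at u(11).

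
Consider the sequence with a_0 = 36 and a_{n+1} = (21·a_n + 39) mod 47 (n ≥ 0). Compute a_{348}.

34

Computing terms: a_0 = 36,  a_1 = 43,  a_2 = 2,  a_3 = 34,  a_4 = 1,  a_5 = 13,  a_6 = 30,  a_7 = 11,  a_8 = 35,  a_9 = 22,  a_{10} = 31,  a_{11} = 32,  a_{12} = 6,  a_{13} = 24,  a_{14} = 26,  a_{15} = 21,  a_{16} = 10,  a_{17} = 14,  a_{18} = 4,  a_{19} = 29,  a_{20} = 37,  a_{21} = 17,  a_{22} = 20,  a_{23} = 36.
Since a_{23} = a_0 = 36, the sequence is periodic with period 23.
(348 - 0) mod 23 = 3, so a_{348} = a_3 = 34.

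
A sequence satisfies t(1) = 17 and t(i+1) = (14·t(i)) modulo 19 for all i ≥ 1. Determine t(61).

5

We have t(1) = 17,  t(2) = 10,  t(3) = 7,  t(4) = 3,  t(5) = 4,  t(6) = 18,  t(7) = 5,  t(8) = 13,  t(9) = 11,  t(10) = 2,  t(11) = 9,  t(12) = 12,  t(13) = 16,  t(14) = 15,  t(15) = 1,  t(16) = 14,  t(17) = 6,  t(18) = 8,  t(19) = 17.
Since t(19) = t(1) = 17, the sequence is periodic with period 18.
So t(61) = t(1 + ((61-1) mod 18)) = t(7) = 5.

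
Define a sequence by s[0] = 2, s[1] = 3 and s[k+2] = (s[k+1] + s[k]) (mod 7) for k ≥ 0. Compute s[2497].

We have s[0] = 2,  s[1] = 3,  s[2] = 5,  s[3] = 1,  s[4] = 6,  s[5] = 0,  s[6] = 6,  s[7] = 6,  s[8] = 5,  s[9] = 4,  s[10] = 2,  s[11] = 6,  s[12] = 1,  s[13] = 0,  s[14] = 1,  s[15] = 1,  s[16] = 2,  s[17] = 3.
Since (s[16], s[17]) = (s[0], s[1]) = (2, 3) (two consecutive terms determine the rest), the sequence is periodic with period 16.
So s[2497] = s[0 + ((2497-0) mod 16)] = s[1] = 3.

3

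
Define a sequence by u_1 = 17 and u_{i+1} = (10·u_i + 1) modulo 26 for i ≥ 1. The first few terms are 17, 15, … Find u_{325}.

17

u_1 = 17; u_2 = 15; u_3 = 21; u_4 = 3; u_5 = 5; u_6 = 25; u_7 = 17.
Since u_7 = u_1 = 17, the sequence is periodic with period 6.
(325 - 1) mod 6 = 0, so u_{325} = u_1 = 17.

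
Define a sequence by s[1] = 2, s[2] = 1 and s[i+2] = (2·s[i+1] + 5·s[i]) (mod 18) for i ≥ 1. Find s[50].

1

Listing terms: s[1] = 2, s[2] = 1, s[3] = 12, s[4] = 11, s[5] = 10, s[6] = 3, s[7] = 2, s[8] = 1.
Since (s[7], s[8]) = (s[1], s[2]) = (2, 1) (two consecutive terms determine the rest), the sequence is periodic with period 6.
(50 - 1) mod 6 = 1, so s[50] = s[2] = 1.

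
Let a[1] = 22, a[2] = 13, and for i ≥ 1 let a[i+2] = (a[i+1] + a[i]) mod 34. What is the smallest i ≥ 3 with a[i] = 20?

10

Listing terms: a[1] = 22,  a[2] = 13,  a[3] = 1,  a[4] = 14,  a[5] = 15,  a[6] = 29,  a[7] = 10,  a[8] = 5,  a[9] = 15,  a[10] = 20,  a[11] = 1,  a[12] = 21,  a[13] = 22,  a[14] = 9,  a[15] = 31,  a[16] = 6,  a[17] = 3,  a[18] = 9,  a[19] = 12,  a[20] = 21,  a[21] = 33,  a[22] = 20,  a[23] = 19,  a[24] = 5,  a[25] = 24,  a[26] = 29,  a[27] = 19,  a[28] = 14,  a[29] = 33,  a[30] = 13,  a[31] = 12,  a[32] = 25,  a[33] = 3,  a[34] = 28,  a[35] = 31,  a[36] = 25,  a[37] = 22,  a[38] = 13.
Since (a[37], a[38]) = (a[1], a[2]) = (22, 13) (two consecutive terms determine the rest), the sequence is periodic with period 36.
The value 20 first appears (with i ≥ 3) at a[10].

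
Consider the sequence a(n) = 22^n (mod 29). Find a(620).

a(0) = 1; a(1) = 22; a(2) = 20; a(3) = 5; a(4) = 23; a(5) = 13; a(6) = 25; a(7) = 28; a(8) = 7; a(9) = 9; a(10) = 24; a(11) = 6; a(12) = 16; a(13) = 4; a(14) = 1.
Since a(14) = a(0) = 1, the sequence is periodic with period 14.
(620 - 0) mod 14 = 4, so a(620) = a(4) = 23.

23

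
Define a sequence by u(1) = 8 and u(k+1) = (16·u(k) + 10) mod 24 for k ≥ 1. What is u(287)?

Computing terms: u(1) = 8,  u(2) = 18,  u(3) = 10,  u(4) = 2,  u(5) = 18.
Since u(5) = u(2) = 18, the sequence is eventually periodic: after a pre-period of length 1 it cycles with period 3.
For k ≥ 2, u(k) depends only on (k - 2) mod 3. (287 - 2) mod 3 = 0, so u(287) = u(2) = 18.

18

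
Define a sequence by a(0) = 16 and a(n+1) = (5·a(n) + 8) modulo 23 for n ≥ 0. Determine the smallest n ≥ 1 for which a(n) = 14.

Computing terms: a(0) = 16,  a(1) = 19,  a(2) = 11,  a(3) = 17,  a(4) = 1,  a(5) = 13,  a(6) = 4,  a(7) = 5,  a(8) = 10,  a(9) = 12,  a(10) = 22,  a(11) = 3,  a(12) = 0,  a(13) = 8,  a(14) = 2,  a(15) = 18,  a(16) = 6,  a(17) = 15,  a(18) = 14,  a(19) = 9,  a(20) = 7,  a(21) = 20,  a(22) = 16.
The sequence repeats with period 22.
The value 14 first appears (with n ≥ 1) at a(18).

18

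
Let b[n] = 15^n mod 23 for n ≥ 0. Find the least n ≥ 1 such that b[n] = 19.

19

Computing terms: b[0] = 1, b[1] = 15, b[2] = 18, b[3] = 17, b[4] = 2, b[5] = 7, b[6] = 13, b[7] = 11, b[8] = 4, b[9] = 14, b[10] = 3, b[11] = 22, b[12] = 8, b[13] = 5, b[14] = 6, b[15] = 21, b[16] = 16, b[17] = 10, b[18] = 12, b[19] = 19, b[20] = 9, b[21] = 20, b[22] = 1.
Since b[22] = b[0] = 1, the sequence is periodic with period 22.
The value 19 first appears (with n ≥ 1) at b[19].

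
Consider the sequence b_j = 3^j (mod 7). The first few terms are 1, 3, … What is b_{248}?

Computing terms: b_0 = 1, b_1 = 3, b_2 = 2, b_3 = 6, b_4 = 4, b_5 = 5, b_6 = 1.
The sequence repeats with period 6.
(248 - 0) mod 6 = 2, so b_{248} = b_2 = 2.

2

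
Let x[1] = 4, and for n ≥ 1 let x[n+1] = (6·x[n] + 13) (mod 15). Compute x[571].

4

Computing terms: x[1] = 4, x[2] = 7, x[3] = 10, x[4] = 13, x[5] = 1, x[6] = 4.
The sequence repeats with period 5.
(571 - 1) mod 5 = 0, so x[571] = x[1] = 4.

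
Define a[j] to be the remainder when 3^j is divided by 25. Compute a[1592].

Listing terms: a[0] = 1,  a[1] = 3,  a[2] = 9,  a[3] = 2,  a[4] = 6,  a[5] = 18,  a[6] = 4,  a[7] = 12,  a[8] = 11,  a[9] = 8,  a[10] = 24,  a[11] = 22,  a[12] = 16,  a[13] = 23,  a[14] = 19,  a[15] = 7,  a[16] = 21,  a[17] = 13,  a[18] = 14,  a[19] = 17,  a[20] = 1.
The sequence repeats with period 20.
So a[1592] = a[0 + ((1592-0) mod 20)] = a[12] = 16.

16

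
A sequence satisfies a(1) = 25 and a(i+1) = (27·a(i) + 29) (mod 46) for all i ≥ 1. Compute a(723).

7

Computing terms: a(1) = 25; a(2) = 14; a(3) = 39; a(4) = 24; a(5) = 33; a(6) = 0; a(7) = 29; a(8) = 30; a(9) = 11; a(10) = 4; a(11) = 45; a(12) = 2; a(13) = 37; a(14) = 16; a(15) = 1; a(16) = 10; a(17) = 23; a(18) = 6; a(19) = 7; a(20) = 34; a(21) = 27; a(22) = 22; a(23) = 25.
Since a(23) = a(1) = 25, the sequence is periodic with period 22.
(723 - 1) mod 22 = 18, so a(723) = a(19) = 7.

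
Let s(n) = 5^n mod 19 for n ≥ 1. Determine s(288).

1

Listing terms: s(1) = 5, s(2) = 6, s(3) = 11, s(4) = 17, s(5) = 9, s(6) = 7, s(7) = 16, s(8) = 4, s(9) = 1, s(10) = 5.
The sequence repeats with period 9.
(288 - 1) mod 9 = 8, so s(288) = s(9) = 1.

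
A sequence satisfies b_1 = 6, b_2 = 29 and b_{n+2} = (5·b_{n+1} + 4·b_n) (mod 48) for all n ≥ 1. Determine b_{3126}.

We have b_1 = 6, b_2 = 29, b_3 = 25, b_4 = 1, b_5 = 9, b_6 = 1, b_7 = 41, b_8 = 17, b_9 = 9, b_{10} = 17, b_{11} = 25, b_{12} = 1.
Since (b_{11}, b_{12}) = (b_3, b_4) = (25, 1) (two consecutive terms determine the rest), the sequence is eventually periodic: after a pre-period of length 2 it cycles with period 8.
For n ≥ 3, b_n depends only on (n - 3) mod 8. (3126 - 3) mod 8 = 3, so b_{3126} = b_6 = 1.

1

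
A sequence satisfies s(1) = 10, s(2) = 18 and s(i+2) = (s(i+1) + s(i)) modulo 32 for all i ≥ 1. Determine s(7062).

Listing terms: s(1) = 10, s(2) = 18, s(3) = 28, s(4) = 14, s(5) = 10, s(6) = 24, s(7) = 2, s(8) = 26, s(9) = 28, s(10) = 22, s(11) = 18, s(12) = 8, s(13) = 26, s(14) = 2, s(15) = 28, s(16) = 30, s(17) = 26, s(18) = 24, s(19) = 18, s(20) = 10, s(21) = 28, s(22) = 6, s(23) = 2, s(24) = 8, s(25) = 10, s(26) = 18.
The sequence repeats with period 24.
So s(7062) = s(1 + ((7062-1) mod 24)) = s(6) = 24.

24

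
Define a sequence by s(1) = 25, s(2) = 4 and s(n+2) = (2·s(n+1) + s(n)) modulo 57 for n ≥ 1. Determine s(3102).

53

s(1) = 25,  s(2) = 4,  s(3) = 33,  s(4) = 13,  s(5) = 2,  s(6) = 17,  s(7) = 36,  s(8) = 32,  s(9) = 43,  s(10) = 4,  s(11) = 51,  s(12) = 49,  s(13) = 35,  s(14) = 5,  s(15) = 45,  s(16) = 38,  s(17) = 7,  s(18) = 52,  s(19) = 54,  s(20) = 46,  s(21) = 32,  s(22) = 53,  s(23) = 24,  s(24) = 44,  s(25) = 55,  s(26) = 40,  s(27) = 21,  s(28) = 25,  s(29) = 14,  s(30) = 53,  s(31) = 6,  s(32) = 8,  s(33) = 22,  s(34) = 52,  s(35) = 12,  s(36) = 19,  s(37) = 50,  s(38) = 5,  s(39) = 3,  s(40) = 11,  s(41) = 25,  s(42) = 4.
Since (s(41), s(42)) = (s(1), s(2)) = (25, 4) (two consecutive terms determine the rest), the sequence is periodic with period 40.
(3102 - 1) mod 40 = 21, so s(3102) = s(22) = 53.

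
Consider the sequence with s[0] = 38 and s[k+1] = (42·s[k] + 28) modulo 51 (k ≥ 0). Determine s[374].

28

Computing terms: s[0] = 38,  s[1] = 43,  s[2] = 49,  s[3] = 46,  s[4] = 22,  s[5] = 34,  s[6] = 28,  s[7] = 31,  s[8] = 4,  s[9] = 43.
Since s[9] = s[1] = 43, the sequence is eventually periodic: after a pre-period of length 1 it cycles with period 8.
For k ≥ 1, s[k] depends only on (k - 1) mod 8. (374 - 1) mod 8 = 5, so s[374] = s[6] = 28.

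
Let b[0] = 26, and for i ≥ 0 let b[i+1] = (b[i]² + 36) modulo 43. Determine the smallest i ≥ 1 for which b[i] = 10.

2

Computing terms: b[0] = 26; b[1] = 24; b[2] = 10; b[3] = 7; b[4] = 42; b[5] = 37; b[6] = 29; b[7] = 17; b[8] = 24.
Since b[8] = b[1] = 24, the sequence is eventually periodic: after a pre-period of length 1 it cycles with period 7.
The value 10 first appears (with i ≥ 1) at b[2].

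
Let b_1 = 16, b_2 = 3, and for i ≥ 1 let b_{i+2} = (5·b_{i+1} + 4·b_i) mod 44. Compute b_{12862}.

19

b_1 = 16; b_2 = 3; b_3 = 35; b_4 = 11; b_5 = 19; b_6 = 7; b_7 = 23; b_8 = 11; b_9 = 15; b_{10} = 31; b_{11} = 39; b_{12} = 11; b_{13} = 35; b_{14} = 43; b_{15} = 3; b_{16} = 11; b_{17} = 23; b_{18} = 27; b_{19} = 7; b_{20} = 11; b_{21} = 39; b_{22} = 19; b_{23} = 31; b_{24} = 11; b_{25} = 3; b_{26} = 15; b_{27} = 43; b_{28} = 11; b_{29} = 7; b_{30} = 35; b_{31} = 27; b_{32} = 11; b_{33} = 31; b_{34} = 23; b_{35} = 19; b_{36} = 11; b_{37} = 43; b_{38} = 39; b_{39} = 15; b_{40} = 11; b_{41} = 27; b_{42} = 3; b_{43} = 35.
Since (b_{42}, b_{43}) = (b_2, b_3) = (3, 35) (two consecutive terms determine the rest), the sequence is eventually periodic: after a pre-period of length 1 it cycles with period 40.
For i ≥ 2, b_i depends only on (i - 2) mod 40. (12862 - 2) mod 40 = 20, so b_{12862} = b_{22} = 19.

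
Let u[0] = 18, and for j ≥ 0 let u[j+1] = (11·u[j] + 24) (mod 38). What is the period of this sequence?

Listing terms: u[0] = 18; u[1] = 32; u[2] = 34; u[3] = 18.
The sequence repeats with period 3.

3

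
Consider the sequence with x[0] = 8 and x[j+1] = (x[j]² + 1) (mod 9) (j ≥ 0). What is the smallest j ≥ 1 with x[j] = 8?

Computing terms: x[0] = 8; x[1] = 2; x[2] = 5; x[3] = 8.
Since x[3] = x[0] = 8, the sequence is periodic with period 3.
The value 8 next appears (with j ≥ 1) at x[3].

3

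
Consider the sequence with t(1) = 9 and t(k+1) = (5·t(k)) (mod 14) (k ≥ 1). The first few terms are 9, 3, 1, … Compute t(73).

We have t(1) = 9, t(2) = 3, t(3) = 1, t(4) = 5, t(5) = 11, t(6) = 13, t(7) = 9.
The sequence repeats with period 6.
So t(73) = t(1 + ((73-1) mod 6)) = t(1) = 9.

9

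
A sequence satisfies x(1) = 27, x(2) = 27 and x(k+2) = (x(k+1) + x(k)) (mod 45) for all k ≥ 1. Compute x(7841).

27

Computing terms: x(1) = 27, x(2) = 27, x(3) = 9, x(4) = 36, x(5) = 0, x(6) = 36, x(7) = 36, x(8) = 27, x(9) = 18, x(10) = 0, x(11) = 18, x(12) = 18, x(13) = 36, x(14) = 9, x(15) = 0, x(16) = 9, x(17) = 9, x(18) = 18, x(19) = 27, x(20) = 0, x(21) = 27, x(22) = 27.
Since (x(21), x(22)) = (x(1), x(2)) = (27, 27) (two consecutive terms determine the rest), the sequence is periodic with period 20.
So x(7841) = x(1 + ((7841-1) mod 20)) = x(1) = 27.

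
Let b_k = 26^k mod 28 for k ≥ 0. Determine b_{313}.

12

We have b_0 = 1; b_1 = 26; b_2 = 4; b_3 = 20; b_4 = 16; b_5 = 24; b_6 = 8; b_7 = 12; b_8 = 4.
Since b_8 = b_2 = 4, the sequence is eventually periodic: after a pre-period of length 2 it cycles with period 6.
For k ≥ 2, b_k depends only on (k - 2) mod 6. (313 - 2) mod 6 = 5, so b_{313} = b_7 = 12.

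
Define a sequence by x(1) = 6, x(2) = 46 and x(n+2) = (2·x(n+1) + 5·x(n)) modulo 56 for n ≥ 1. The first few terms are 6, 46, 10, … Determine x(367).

2

Computing terms: x(1) = 6, x(2) = 46, x(3) = 10, x(4) = 26, x(5) = 46, x(6) = 54, x(7) = 2, x(8) = 50, x(9) = 54, x(10) = 22, x(11) = 34, x(12) = 10, x(13) = 22, x(14) = 38, x(15) = 18, x(16) = 2, x(17) = 38, x(18) = 30, x(19) = 26, x(20) = 34, x(21) = 30, x(22) = 6, x(23) = 50, x(24) = 18, x(25) = 6, x(26) = 46.
Since (x(25), x(26)) = (x(1), x(2)) = (6, 46) (two consecutive terms determine the rest), the sequence is periodic with period 24.
(367 - 1) mod 24 = 6, so x(367) = x(7) = 2.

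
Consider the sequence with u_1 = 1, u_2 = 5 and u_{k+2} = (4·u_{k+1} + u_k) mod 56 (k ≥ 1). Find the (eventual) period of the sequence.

16

Listing terms: u_1 = 1,  u_2 = 5,  u_3 = 21,  u_4 = 33,  u_5 = 41,  u_6 = 29,  u_7 = 45,  u_8 = 41,  u_9 = 41,  u_{10} = 37,  u_{11} = 21,  u_{12} = 9,  u_{13} = 1,  u_{14} = 13,  u_{15} = 53,  u_{16} = 1,  u_{17} = 1,  u_{18} = 5.
The sequence repeats with period 16.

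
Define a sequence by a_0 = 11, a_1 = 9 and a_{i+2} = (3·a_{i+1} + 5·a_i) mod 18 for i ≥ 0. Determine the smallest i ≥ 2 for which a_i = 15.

9

Computing terms: a_0 = 11; a_1 = 9; a_2 = 10; a_3 = 3; a_4 = 5; a_5 = 12; a_6 = 7; a_7 = 9; a_8 = 8; a_9 = 15; a_{10} = 13; a_{11} = 6; a_{12} = 11; a_{13} = 9.
Since (a_{12}, a_{13}) = (a_0, a_1) = (11, 9) (two consecutive terms determine the rest), the sequence is periodic with period 12.
The value 15 first appears (with i ≥ 2) at a_9.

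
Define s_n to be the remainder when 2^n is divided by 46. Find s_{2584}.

s_1 = 2, s_2 = 4, s_3 = 8, s_4 = 16, s_5 = 32, s_6 = 18, s_7 = 36, s_8 = 26, s_9 = 6, s_{10} = 12, s_{11} = 24, s_{12} = 2.
Since s_{12} = s_1 = 2, the sequence is periodic with period 11.
(2584 - 1) mod 11 = 9, so s_{2584} = s_{10} = 12.

12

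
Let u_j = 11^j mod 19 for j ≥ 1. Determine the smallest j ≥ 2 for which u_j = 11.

4

We have u_1 = 11, u_2 = 7, u_3 = 1, u_4 = 11.
The sequence repeats with period 3.
The value 11 next appears (with j ≥ 2) at u_4.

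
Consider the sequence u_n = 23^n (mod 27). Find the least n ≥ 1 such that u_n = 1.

u_0 = 1; u_1 = 23; u_2 = 16; u_3 = 17; u_4 = 13; u_5 = 2; u_6 = 19; u_7 = 5; u_8 = 7; u_9 = 26; u_{10} = 4; u_{11} = 11; u_{12} = 10; u_{13} = 14; u_{14} = 25; u_{15} = 8; u_{16} = 22; u_{17} = 20; u_{18} = 1.
Since u_{18} = u_0 = 1, the sequence is periodic with period 18.
The value 1 next appears (with n ≥ 1) at u_{18}.

18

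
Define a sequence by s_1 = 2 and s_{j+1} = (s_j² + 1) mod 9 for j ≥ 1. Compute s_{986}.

s_1 = 2, s_2 = 5, s_3 = 8, s_4 = 2.
The sequence repeats with period 3.
(986 - 1) mod 3 = 1, so s_{986} = s_2 = 5.

5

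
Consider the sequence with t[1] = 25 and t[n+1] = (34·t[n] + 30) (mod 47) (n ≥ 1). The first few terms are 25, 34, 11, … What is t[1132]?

42

Listing terms: t[1] = 25,  t[2] = 34,  t[3] = 11,  t[4] = 28,  t[5] = 42,  t[6] = 1,  t[7] = 17,  t[8] = 44,  t[9] = 22,  t[10] = 26,  t[11] = 21,  t[12] = 39,  t[13] = 40,  t[14] = 27,  t[15] = 8,  t[16] = 20,  t[17] = 5,  t[18] = 12,  t[19] = 15,  t[20] = 23,  t[21] = 13,  t[22] = 2,  t[23] = 4,  t[24] = 25.
The sequence repeats with period 23.
So t[1132] = t[1 + ((1132-1) mod 23)] = t[5] = 42.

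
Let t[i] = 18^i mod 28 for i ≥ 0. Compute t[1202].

We have t[0] = 1,  t[1] = 18,  t[2] = 16,  t[3] = 8,  t[4] = 4,  t[5] = 16.
Since t[5] = t[2] = 16, the sequence is eventually periodic: after a pre-period of length 2 it cycles with period 3.
For i ≥ 2, t[i] depends only on (i - 2) mod 3. (1202 - 2) mod 3 = 0, so t[1202] = t[2] = 16.

16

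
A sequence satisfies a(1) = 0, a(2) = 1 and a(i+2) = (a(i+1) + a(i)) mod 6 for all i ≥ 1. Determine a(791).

We have a(1) = 0, a(2) = 1, a(3) = 1, a(4) = 2, a(5) = 3, a(6) = 5, a(7) = 2, a(8) = 1, a(9) = 3, a(10) = 4, a(11) = 1, a(12) = 5, a(13) = 0, a(14) = 5, a(15) = 5, a(16) = 4, a(17) = 3, a(18) = 1, a(19) = 4, a(20) = 5, a(21) = 3, a(22) = 2, a(23) = 5, a(24) = 1, a(25) = 0, a(26) = 1.
Since (a(25), a(26)) = (a(1), a(2)) = (0, 1) (two consecutive terms determine the rest), the sequence is periodic with period 24.
(791 - 1) mod 24 = 22, so a(791) = a(23) = 5.

5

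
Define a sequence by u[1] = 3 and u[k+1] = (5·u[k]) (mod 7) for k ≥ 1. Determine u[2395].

Listing terms: u[1] = 3,  u[2] = 1,  u[3] = 5,  u[4] = 4,  u[5] = 6,  u[6] = 2,  u[7] = 3.
The sequence repeats with period 6.
So u[2395] = u[1 + ((2395-1) mod 6)] = u[1] = 3.

3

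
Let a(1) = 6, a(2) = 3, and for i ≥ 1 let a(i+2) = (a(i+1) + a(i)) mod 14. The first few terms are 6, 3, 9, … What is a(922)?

4

a(1) = 6,  a(2) = 3,  a(3) = 9,  a(4) = 12,  a(5) = 7,  a(6) = 5,  a(7) = 12,  a(8) = 3,  a(9) = 1,  a(10) = 4,  a(11) = 5,  a(12) = 9,  a(13) = 0,  a(14) = 9,  a(15) = 9,  a(16) = 4,  a(17) = 13,  a(18) = 3,  a(19) = 2,  a(20) = 5,  a(21) = 7,  a(22) = 12,  a(23) = 5,  a(24) = 3,  a(25) = 8,  a(26) = 11,  a(27) = 5,  a(28) = 2,  a(29) = 7,  a(30) = 9,  a(31) = 2,  a(32) = 11,  a(33) = 13,  a(34) = 10,  a(35) = 9,  a(36) = 5,  a(37) = 0,  a(38) = 5,  a(39) = 5,  a(40) = 10,  a(41) = 1,  a(42) = 11,  a(43) = 12,  a(44) = 9,  a(45) = 7,  a(46) = 2,  a(47) = 9,  a(48) = 11,  a(49) = 6,  a(50) = 3.
Since (a(49), a(50)) = (a(1), a(2)) = (6, 3) (two consecutive terms determine the rest), the sequence is periodic with period 48.
So a(922) = a(1 + ((922-1) mod 48)) = a(10) = 4.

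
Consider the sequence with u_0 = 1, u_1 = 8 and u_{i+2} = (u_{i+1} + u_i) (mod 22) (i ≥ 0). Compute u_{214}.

4

We have u_0 = 1; u_1 = 8; u_2 = 9; u_3 = 17; u_4 = 4; u_5 = 21; u_6 = 3; u_7 = 2; u_8 = 5; u_9 = 7; u_{10} = 12; u_{11} = 19; u_{12} = 9; u_{13} = 6; u_{14} = 15; u_{15} = 21; u_{16} = 14; u_{17} = 13; u_{18} = 5; u_{19} = 18; u_{20} = 1; u_{21} = 19; u_{22} = 20; u_{23} = 17; u_{24} = 15; u_{25} = 10; u_{26} = 3; u_{27} = 13; u_{28} = 16; u_{29} = 7; u_{30} = 1; u_{31} = 8.
The sequence repeats with period 30.
So u_{214} = u_{0 + ((214-0) mod 30)} = u_4 = 4.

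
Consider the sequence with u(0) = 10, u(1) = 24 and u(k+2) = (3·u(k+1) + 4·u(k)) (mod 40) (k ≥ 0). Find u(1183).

32

We have u(0) = 10; u(1) = 24; u(2) = 32; u(3) = 32; u(4) = 24; u(5) = 0; u(6) = 16; u(7) = 8; u(8) = 8; u(9) = 16; u(10) = 0; u(11) = 24; u(12) = 32.
Since (u(11), u(12)) = (u(1), u(2)) = (24, 32) (two consecutive terms determine the rest), the sequence is eventually periodic: after a pre-period of length 1 it cycles with period 10.
For k ≥ 1, u(k) depends only on (k - 1) mod 10. (1183 - 1) mod 10 = 2, so u(1183) = u(3) = 32.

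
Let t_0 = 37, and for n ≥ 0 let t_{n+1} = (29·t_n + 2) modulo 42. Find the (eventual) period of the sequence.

7

Computing terms: t_0 = 37, t_1 = 25, t_2 = 13, t_3 = 1, t_4 = 31, t_5 = 19, t_6 = 7, t_7 = 37.
The sequence repeats with period 7.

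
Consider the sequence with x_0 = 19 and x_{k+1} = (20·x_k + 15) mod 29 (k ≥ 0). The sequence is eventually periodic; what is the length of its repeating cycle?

7

We have x_0 = 19, x_1 = 18, x_2 = 27, x_3 = 4, x_4 = 8, x_5 = 1, x_6 = 6, x_7 = 19.
The sequence repeats with period 7.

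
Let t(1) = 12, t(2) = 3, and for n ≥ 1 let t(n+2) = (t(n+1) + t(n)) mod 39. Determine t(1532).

27

We have t(1) = 12,  t(2) = 3,  t(3) = 15,  t(4) = 18,  t(5) = 33,  t(6) = 12,  t(7) = 6,  t(8) = 18,  t(9) = 24,  t(10) = 3,  t(11) = 27,  t(12) = 30,  t(13) = 18,  t(14) = 9,  t(15) = 27,  t(16) = 36,  t(17) = 24,  t(18) = 21,  t(19) = 6,  t(20) = 27,  t(21) = 33,  t(22) = 21,  t(23) = 15,  t(24) = 36,  t(25) = 12,  t(26) = 9,  t(27) = 21,  t(28) = 30,  t(29) = 12,  t(30) = 3.
The sequence repeats with period 28.
So t(1532) = t(1 + ((1532-1) mod 28)) = t(20) = 27.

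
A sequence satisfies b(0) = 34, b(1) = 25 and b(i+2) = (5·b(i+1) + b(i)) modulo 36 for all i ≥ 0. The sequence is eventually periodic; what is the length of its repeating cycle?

24

Computing terms: b(0) = 34, b(1) = 25, b(2) = 15, b(3) = 28, b(4) = 11, b(5) = 11, b(6) = 30, b(7) = 17, b(8) = 7, b(9) = 16, b(10) = 15, b(11) = 19, b(12) = 2, b(13) = 29, b(14) = 3, b(15) = 8, b(16) = 7, b(17) = 7, b(18) = 6, b(19) = 1, b(20) = 11, b(21) = 20, b(22) = 3, b(23) = 35, b(24) = 34, b(25) = 25.
The sequence repeats with period 24.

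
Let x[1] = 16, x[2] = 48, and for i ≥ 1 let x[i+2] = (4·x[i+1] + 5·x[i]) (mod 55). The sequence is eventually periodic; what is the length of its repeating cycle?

10

We have x[1] = 16, x[2] = 48, x[3] = 52, x[4] = 8, x[5] = 17, x[6] = 53, x[7] = 22, x[8] = 23, x[9] = 37, x[10] = 43, x[11] = 27, x[12] = 48, x[13] = 52.
Since (x[12], x[13]) = (x[2], x[3]) = (48, 52) (two consecutive terms determine the rest), the sequence is eventually periodic: after a pre-period of length 1 it cycles with period 10.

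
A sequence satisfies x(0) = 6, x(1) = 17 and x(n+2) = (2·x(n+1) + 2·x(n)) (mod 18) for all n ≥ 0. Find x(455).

Listing terms: x(0) = 6; x(1) = 17; x(2) = 10; x(3) = 0; x(4) = 2; x(5) = 4; x(6) = 12; x(7) = 14; x(8) = 16; x(9) = 6; x(10) = 8; x(11) = 10; x(12) = 0.
Since (x(11), x(12)) = (x(2), x(3)) = (10, 0) (two consecutive terms determine the rest), the sequence is eventually periodic: after a pre-period of length 2 it cycles with period 9.
For n ≥ 2, x(n) depends only on (n - 2) mod 9. (455 - 2) mod 9 = 3, so x(455) = x(5) = 4.

4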